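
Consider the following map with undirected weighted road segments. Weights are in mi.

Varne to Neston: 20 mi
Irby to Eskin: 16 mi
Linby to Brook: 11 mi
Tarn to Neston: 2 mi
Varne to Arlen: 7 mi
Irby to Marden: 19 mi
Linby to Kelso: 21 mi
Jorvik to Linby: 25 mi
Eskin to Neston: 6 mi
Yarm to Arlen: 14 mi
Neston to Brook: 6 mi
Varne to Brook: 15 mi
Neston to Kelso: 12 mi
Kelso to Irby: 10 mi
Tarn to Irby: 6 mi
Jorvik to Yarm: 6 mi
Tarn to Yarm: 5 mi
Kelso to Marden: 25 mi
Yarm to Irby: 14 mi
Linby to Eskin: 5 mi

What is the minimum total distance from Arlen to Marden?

Enumerating some paths:
Arlen - Yarm - Tarn - Irby - Marden: 14+5+6+19 = 44
Arlen - Yarm - Irby - Marden: 14+14+19 = 47
The minimum is 44 mi via Arlen - Yarm - Tarn - Irby - Marden.

44 mi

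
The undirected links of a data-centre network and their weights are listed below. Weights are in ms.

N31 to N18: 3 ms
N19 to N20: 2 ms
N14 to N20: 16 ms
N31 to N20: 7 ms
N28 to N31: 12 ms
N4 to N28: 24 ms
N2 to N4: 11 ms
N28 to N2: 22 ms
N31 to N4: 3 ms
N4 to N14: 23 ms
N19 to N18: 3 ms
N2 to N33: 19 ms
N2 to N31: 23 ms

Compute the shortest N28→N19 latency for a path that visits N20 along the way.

21 ms

Shortest N28→N20: N28 → N31 → N20 = 19
Best N20 to N19: N20 → N19 costing 2
Total via N20: 19 + 2 = 21 ms.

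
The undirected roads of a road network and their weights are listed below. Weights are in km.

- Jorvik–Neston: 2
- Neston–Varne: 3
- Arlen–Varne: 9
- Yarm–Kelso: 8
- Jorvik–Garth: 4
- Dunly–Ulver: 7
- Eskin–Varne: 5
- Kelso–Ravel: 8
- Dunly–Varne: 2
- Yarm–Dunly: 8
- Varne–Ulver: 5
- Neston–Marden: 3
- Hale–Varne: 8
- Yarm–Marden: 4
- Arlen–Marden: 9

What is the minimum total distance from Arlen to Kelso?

Settle nodes by increasing distance from Arlen:
Arlen: 0
Marden: 9  (via Arlen)
Varne: 9  (via Arlen)
Dunly: 11  (via Varne)
Neston: 12  (via Marden)
Yarm: 13  (via Marden)
Jorvik: 14  (via Neston)
Eskin: 14  (via Varne)
Ulver: 14  (via Varne)
Hale: 17  (via Varne)
Garth: 18  (via Jorvik)
Kelso: 21  (via Yarm)
Shortest route: Arlen → Marden → Yarm → Kelso = 21 km.

21 km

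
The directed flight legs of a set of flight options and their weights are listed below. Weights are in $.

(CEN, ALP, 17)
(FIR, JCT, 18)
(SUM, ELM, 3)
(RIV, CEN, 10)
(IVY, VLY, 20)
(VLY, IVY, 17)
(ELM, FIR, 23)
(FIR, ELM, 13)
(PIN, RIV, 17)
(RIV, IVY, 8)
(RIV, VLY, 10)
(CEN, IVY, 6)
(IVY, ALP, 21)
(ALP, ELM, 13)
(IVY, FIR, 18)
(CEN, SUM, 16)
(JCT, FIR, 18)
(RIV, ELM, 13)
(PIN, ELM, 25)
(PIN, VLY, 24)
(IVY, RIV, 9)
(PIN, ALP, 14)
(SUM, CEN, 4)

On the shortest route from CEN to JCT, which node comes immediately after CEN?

IVY

Candidate routes:
CEN → SUM → ELM → FIR → JCT: 16+3+23+18 = 60
CEN → IVY → FIR → JCT: 6+18+18 = 42
Cheapest is CEN → IVY → FIR → JCT at $42.
So from CEN the first move is to IVY.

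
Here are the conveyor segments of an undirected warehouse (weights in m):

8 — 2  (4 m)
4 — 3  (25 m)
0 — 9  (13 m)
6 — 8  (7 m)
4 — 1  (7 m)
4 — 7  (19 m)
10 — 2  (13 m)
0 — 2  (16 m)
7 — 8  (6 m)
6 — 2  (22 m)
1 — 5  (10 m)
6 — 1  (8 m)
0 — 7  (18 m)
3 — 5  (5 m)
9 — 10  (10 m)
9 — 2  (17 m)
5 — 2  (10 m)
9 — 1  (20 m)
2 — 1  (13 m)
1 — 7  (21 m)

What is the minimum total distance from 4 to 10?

33 m

Settle nodes by increasing distance from 4:
4: 0
1: 7  (via 4)
6: 15  (via 1)
5: 17  (via 1)
7: 19  (via 4)
2: 20  (via 1)
3: 22  (via 5)
8: 22  (via 6)
9: 27  (via 1)
10: 33  (via 2)
Shortest route: 4 → 1 → 2 → 10 = 33 m.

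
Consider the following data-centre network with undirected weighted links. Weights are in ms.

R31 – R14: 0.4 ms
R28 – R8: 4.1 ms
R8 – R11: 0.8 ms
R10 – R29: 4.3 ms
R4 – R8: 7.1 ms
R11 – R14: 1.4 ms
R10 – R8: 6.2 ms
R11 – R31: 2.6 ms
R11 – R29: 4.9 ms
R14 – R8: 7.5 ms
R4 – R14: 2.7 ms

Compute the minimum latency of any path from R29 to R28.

9.8 ms

Shortest distances from R29:
R29: 0
R10: 4.3  (via R29)
R11: 4.9  (via R29)
R8: 5.7  (via R11)
R14: 6.3  (via R11)
R31: 6.7  (via R14)
R4: 9  (via R14)
R28: 9.8  (via R8)
Shortest route: R29–R11–R8–R28 = 9.8 ms.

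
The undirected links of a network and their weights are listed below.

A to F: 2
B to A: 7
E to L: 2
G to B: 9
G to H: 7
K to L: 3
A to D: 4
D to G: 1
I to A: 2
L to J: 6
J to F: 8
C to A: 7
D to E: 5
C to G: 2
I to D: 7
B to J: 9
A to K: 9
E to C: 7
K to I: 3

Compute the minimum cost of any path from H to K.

Candidate routes:
H–G–D–I–K: 7+1+7+3 = 18
H–G–D–E–L–K: 7+1+5+2+3 = 18
H–G–D–A–I–K: 7+1+4+2+3 = 17
Cheapest is H–G–D–A–I–K at 17.

17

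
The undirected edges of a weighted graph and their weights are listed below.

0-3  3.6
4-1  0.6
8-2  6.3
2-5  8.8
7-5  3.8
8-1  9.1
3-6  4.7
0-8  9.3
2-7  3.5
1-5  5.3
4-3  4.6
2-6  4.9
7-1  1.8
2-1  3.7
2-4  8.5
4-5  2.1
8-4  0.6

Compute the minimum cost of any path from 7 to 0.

10.6

Enumerating some paths:
7 → 1 → 4 → 8 → 0: 1.8+0.6+0.6+9.3 = 12.3
7 → 1 → 4 → 3 → 0: 1.8+0.6+4.6+3.6 = 10.6
7 → 5 → 4 → 3 → 0: 3.8+2.1+4.6+3.6 = 14.1
The minimum is 10.6 via 7 → 1 → 4 → 3 → 0.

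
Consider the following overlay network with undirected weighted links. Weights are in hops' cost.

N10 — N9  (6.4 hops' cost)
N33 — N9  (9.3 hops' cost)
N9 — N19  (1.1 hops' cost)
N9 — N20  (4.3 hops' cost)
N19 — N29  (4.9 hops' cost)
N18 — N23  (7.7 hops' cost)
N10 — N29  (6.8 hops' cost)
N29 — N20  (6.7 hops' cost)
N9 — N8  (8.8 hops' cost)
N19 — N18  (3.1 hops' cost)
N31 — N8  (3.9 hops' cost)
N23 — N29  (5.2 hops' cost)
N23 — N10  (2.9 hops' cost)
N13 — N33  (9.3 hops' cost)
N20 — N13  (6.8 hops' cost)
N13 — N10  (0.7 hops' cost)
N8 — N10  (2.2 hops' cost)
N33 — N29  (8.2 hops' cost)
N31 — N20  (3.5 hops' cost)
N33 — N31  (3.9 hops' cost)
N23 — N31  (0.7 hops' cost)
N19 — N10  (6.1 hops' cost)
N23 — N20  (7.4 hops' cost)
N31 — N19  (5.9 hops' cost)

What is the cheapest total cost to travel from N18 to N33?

Settle nodes by increasing distance from N18:
N18: 0
N19: 3.1  (via N18)
N9: 4.2  (via N19)
N23: 7.7  (via N18)
N29: 8  (via N19)
N31: 8.4  (via N23)
N20: 8.5  (via N9)
N10: 9.2  (via N19)
N13: 9.9  (via N10)
N8: 11.4  (via N10)
N33: 12.3  (via N31)
Shortest route: N18–N23–N31–N33 = 12.3 hops' cost.

12.3 hops' cost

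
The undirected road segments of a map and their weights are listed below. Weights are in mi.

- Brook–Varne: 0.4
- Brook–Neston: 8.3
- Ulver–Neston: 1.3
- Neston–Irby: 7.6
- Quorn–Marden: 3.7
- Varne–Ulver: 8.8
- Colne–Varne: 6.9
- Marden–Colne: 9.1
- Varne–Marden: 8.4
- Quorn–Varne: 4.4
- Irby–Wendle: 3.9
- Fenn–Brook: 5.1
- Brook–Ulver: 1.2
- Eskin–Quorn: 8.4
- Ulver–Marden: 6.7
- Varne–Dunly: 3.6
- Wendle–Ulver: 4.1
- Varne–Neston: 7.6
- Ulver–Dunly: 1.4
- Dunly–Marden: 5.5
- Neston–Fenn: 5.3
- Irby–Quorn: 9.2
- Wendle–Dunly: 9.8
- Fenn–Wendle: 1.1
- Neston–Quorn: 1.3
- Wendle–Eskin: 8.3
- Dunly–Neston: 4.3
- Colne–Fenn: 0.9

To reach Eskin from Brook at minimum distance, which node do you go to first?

Ulver

Candidate routes:
Brook–Ulver–Neston–Quorn–Eskin: 1.2+1.3+1.3+8.4 = 12.2
Brook–Varne–Quorn–Eskin: 0.4+4.4+8.4 = 13.2
Brook–Ulver–Wendle–Eskin: 1.2+4.1+8.3 = 13.6
Brook–Fenn–Wendle–Eskin: 5.1+1.1+8.3 = 14.5
Cheapest is Brook–Ulver–Neston–Quorn–Eskin at 12.2 mi.
So from Brook the first move is to Ulver.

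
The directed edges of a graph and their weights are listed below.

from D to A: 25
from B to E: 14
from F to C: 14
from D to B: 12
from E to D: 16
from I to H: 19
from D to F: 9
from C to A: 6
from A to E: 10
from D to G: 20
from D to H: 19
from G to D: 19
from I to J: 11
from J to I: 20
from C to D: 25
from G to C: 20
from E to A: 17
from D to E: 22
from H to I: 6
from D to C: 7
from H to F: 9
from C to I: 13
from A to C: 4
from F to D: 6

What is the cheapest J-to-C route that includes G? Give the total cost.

Best J to G: J–I–H–F–D–G costing 74
Shortest G→C: G–C = 20
Total via G: 74 + 20 = 94.

94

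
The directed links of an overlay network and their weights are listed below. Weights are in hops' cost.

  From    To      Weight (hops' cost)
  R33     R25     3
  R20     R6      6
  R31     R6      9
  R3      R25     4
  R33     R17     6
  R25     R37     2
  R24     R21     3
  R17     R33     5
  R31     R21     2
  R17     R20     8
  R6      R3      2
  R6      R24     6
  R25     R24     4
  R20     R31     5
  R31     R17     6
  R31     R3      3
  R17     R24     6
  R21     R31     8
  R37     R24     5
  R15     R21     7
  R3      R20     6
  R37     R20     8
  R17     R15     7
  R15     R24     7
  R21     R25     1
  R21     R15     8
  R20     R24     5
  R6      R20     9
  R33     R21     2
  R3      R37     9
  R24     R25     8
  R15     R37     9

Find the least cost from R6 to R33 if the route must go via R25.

32 hops' cost

Shortest R6→R25: R6 → R3 → R25 = 6
Best R25 to R33: R25 → R24 → R21 → R31 → R17 → R33 costing 26
Total via R25: 6 + 26 = 32 hops' cost.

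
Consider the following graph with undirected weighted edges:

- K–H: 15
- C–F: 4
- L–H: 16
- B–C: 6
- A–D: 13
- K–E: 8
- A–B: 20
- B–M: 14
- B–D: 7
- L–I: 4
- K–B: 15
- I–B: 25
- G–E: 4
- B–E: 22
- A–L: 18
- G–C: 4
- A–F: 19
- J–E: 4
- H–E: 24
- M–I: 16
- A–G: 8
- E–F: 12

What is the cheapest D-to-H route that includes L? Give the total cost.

47

Shortest D→L: D → A → L = 31
Best L to H: L → H costing 16
Total via L: 31 + 16 = 47.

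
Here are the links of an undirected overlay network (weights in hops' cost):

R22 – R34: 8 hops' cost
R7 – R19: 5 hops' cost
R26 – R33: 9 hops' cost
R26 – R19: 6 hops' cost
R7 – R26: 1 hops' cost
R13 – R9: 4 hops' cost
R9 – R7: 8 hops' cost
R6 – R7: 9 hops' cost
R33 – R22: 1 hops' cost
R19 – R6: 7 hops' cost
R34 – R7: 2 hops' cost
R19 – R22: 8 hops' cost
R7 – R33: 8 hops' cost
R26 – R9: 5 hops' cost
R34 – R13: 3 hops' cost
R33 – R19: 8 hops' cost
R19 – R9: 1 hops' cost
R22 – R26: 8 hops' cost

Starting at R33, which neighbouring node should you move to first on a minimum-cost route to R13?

Enumerating some paths:
R33 - R19 - R9 - R13: 8+1+4 = 13
R33 - R22 - R34 - R13: 1+8+3 = 12
Cheapest is R33 - R22 - R34 - R13 at 12 hops' cost.
So from R33 the first move is to R22.

R22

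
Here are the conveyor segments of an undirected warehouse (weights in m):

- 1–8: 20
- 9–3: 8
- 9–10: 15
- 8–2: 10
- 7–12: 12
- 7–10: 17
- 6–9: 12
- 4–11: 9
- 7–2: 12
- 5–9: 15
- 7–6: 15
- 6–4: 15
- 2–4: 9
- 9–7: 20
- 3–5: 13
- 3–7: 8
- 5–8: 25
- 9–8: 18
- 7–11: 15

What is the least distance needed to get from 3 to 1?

Settle nodes by increasing distance from 3:
3: 0
7: 8  (via 3)
9: 8  (via 3)
5: 13  (via 3)
2: 20  (via 7)
6: 20  (via 9)
12: 20  (via 7)
10: 23  (via 9)
11: 23  (via 7)
8: 26  (via 9)
4: 29  (via 2)
1: 46  (via 8)
Shortest route: 3 → 9 → 8 → 1 = 46 m.

46 m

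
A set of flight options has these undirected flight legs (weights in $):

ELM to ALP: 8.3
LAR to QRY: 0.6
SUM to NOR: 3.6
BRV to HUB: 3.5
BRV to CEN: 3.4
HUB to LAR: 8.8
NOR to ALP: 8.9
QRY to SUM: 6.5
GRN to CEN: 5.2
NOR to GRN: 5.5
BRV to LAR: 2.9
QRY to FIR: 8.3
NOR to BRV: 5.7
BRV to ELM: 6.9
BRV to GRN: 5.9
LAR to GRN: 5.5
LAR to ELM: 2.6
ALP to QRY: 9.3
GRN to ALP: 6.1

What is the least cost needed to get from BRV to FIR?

Shortest distances from BRV:
BRV: 0
LAR: 2.9  (via BRV)
CEN: 3.4  (via BRV)
HUB: 3.5  (via BRV)
QRY: 3.5  (via LAR)
ELM: 5.5  (via LAR)
NOR: 5.7  (via BRV)
GRN: 5.9  (via BRV)
SUM: 9.3  (via NOR)
FIR: 11.8  (via QRY)
Shortest route: BRV–LAR–QRY–FIR = $11.8.

$11.8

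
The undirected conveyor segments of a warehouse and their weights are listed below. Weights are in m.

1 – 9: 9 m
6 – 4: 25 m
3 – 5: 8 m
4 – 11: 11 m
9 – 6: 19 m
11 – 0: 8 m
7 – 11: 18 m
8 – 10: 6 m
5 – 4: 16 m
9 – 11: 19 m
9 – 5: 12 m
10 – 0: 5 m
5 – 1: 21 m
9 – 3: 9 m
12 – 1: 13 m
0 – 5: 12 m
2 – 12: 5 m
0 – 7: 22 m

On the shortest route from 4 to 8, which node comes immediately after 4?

11

Enumerating some paths:
4 → 11 → 0 → 10 → 8: 11+8+5+6 = 30
4 → 11 → 7 → 0 → 10 → 8: 11+18+22+5+6 = 62
4 → 5 → 0 → 10 → 8: 16+12+5+6 = 39
Cheapest is 4 → 11 → 0 → 10 → 8 at 30 m.
So from 4 the first move is to 11.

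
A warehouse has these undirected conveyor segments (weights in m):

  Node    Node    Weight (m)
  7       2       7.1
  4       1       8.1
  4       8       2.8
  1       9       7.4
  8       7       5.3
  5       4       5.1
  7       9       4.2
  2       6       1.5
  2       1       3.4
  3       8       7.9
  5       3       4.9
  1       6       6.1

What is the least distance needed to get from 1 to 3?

18.1 m

Shortest distances from 1:
1: 0
2: 3.4  (via 1)
6: 4.9  (via 2)
9: 7.4  (via 1)
4: 8.1  (via 1)
7: 10.5  (via 2)
8: 10.9  (via 4)
5: 13.2  (via 4)
3: 18.1  (via 5)
Shortest route: 1 → 4 → 5 → 3 = 18.1 m.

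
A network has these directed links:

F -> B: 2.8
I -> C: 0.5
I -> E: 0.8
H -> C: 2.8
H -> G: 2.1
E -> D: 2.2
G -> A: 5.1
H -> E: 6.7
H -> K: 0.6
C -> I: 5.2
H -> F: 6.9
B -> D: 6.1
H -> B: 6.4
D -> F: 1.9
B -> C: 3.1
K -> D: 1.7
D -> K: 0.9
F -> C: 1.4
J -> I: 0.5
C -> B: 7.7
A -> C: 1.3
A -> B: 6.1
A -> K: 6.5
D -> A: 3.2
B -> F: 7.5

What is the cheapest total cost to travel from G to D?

13.3

Candidate routes:
G - A - C - I - E - D: 5.1+1.3+5.2+0.8+2.2 = 14.6
G - A - K - D: 5.1+6.5+1.7 = 13.3
The minimum is 13.3 via G - A - K - D.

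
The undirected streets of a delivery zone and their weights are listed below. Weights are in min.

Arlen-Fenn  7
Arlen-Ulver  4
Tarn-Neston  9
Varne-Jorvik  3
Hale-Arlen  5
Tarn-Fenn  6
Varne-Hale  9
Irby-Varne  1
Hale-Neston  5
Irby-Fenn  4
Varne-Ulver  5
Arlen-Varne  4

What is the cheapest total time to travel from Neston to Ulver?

14 min

Settle nodes by increasing distance from Neston:
Neston: 0
Hale: 5  (via Neston)
Tarn: 9  (via Neston)
Arlen: 10  (via Hale)
Varne: 14  (via Hale)
Ulver: 14  (via Arlen)
Shortest route: Neston–Hale–Arlen–Ulver = 14 min.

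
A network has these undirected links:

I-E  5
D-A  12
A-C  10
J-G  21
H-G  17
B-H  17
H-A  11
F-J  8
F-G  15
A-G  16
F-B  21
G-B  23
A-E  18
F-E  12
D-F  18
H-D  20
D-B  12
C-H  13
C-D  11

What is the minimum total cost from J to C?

Candidate routes:
J - F - D - C: 8+18+11 = 37
J - G - A - C: 21+16+10 = 47
J - F - D - A - C: 8+18+12+10 = 48
The minimum is 37 via J - F - D - C.

37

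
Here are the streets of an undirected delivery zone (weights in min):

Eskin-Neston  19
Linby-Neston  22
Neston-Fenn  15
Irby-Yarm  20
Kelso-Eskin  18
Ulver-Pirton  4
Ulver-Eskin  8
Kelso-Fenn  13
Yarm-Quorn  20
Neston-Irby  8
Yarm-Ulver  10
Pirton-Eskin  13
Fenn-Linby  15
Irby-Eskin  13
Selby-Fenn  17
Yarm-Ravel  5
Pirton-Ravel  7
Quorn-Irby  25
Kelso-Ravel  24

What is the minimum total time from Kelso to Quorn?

Shortest distances from Kelso:
Kelso: 0
Fenn: 13  (via Kelso)
Eskin: 18  (via Kelso)
Ravel: 24  (via Kelso)
Ulver: 26  (via Eskin)
Linby: 28  (via Fenn)
Neston: 28  (via Fenn)
Yarm: 29  (via Ravel)
Pirton: 30  (via Ulver)
Selby: 30  (via Fenn)
Irby: 31  (via Eskin)
Quorn: 49  (via Yarm)
Shortest route: Kelso → Ravel → Yarm → Quorn = 49 min.

49 min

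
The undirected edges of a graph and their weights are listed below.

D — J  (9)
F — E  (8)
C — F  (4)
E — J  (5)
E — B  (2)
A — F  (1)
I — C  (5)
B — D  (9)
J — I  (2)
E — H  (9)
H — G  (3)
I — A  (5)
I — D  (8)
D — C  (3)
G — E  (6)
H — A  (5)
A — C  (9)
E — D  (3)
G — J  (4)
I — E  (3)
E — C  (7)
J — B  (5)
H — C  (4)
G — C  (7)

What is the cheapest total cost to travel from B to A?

Enumerating some paths:
B - E - I - A: 2+3+5 = 10
B - E - F - A: 2+8+1 = 11
The minimum is 10 via B - E - I - A.

10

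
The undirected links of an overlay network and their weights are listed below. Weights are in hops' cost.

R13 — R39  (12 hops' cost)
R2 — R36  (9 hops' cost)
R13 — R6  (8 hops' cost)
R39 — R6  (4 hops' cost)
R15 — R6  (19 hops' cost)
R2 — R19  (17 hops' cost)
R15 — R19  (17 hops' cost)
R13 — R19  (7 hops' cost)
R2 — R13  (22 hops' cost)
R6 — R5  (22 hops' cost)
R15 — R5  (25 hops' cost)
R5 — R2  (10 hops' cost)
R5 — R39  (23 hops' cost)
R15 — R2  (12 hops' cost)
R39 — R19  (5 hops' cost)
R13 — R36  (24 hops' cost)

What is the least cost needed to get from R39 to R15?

22 hops' cost

Compare a few routes:
R39 → R6 → R15: 4+19 = 23
R39 → R6 → R13 → R19 → R15: 4+8+7+17 = 36
R39 → R19 → R15: 5+17 = 22
R39 → R19 → R2 → R15: 5+17+12 = 34
Cheapest is R39 → R19 → R15 at 22 hops' cost.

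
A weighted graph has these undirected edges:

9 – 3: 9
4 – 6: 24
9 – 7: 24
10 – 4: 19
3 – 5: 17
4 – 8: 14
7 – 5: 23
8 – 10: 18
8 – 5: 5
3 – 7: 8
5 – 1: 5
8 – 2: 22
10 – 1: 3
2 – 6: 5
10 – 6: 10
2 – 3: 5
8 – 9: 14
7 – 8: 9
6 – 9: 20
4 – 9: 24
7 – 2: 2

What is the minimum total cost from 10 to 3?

20

Running Dijkstra from 10:
10: 0
1: 3  (via 10)
5: 8  (via 1)
6: 10  (via 10)
8: 13  (via 5)
2: 15  (via 6)
7: 17  (via 2)
4: 19  (via 10)
3: 20  (via 2)
Shortest route: 10–6–2–3 = 20.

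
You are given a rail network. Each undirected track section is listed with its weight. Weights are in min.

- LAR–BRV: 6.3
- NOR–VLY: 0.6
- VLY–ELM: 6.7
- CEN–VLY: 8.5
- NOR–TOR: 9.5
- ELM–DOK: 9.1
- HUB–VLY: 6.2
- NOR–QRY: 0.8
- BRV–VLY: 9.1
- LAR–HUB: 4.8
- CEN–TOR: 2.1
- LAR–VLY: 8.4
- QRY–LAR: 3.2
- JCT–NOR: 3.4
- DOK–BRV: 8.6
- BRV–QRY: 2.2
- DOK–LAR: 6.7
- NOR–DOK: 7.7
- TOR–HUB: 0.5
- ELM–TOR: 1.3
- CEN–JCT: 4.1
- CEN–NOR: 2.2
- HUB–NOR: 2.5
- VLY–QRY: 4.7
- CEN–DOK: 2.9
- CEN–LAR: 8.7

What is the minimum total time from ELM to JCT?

7.5 min

Candidate routes:
ELM–TOR–CEN–JCT: 1.3+2.1+4.1 = 7.5
ELM–TOR–CEN–NOR–JCT: 1.3+2.1+2.2+3.4 = 9
ELM–TOR–HUB–NOR–JCT: 1.3+0.5+2.5+3.4 = 7.7
The minimum is 7.5 min via ELM–TOR–CEN–JCT.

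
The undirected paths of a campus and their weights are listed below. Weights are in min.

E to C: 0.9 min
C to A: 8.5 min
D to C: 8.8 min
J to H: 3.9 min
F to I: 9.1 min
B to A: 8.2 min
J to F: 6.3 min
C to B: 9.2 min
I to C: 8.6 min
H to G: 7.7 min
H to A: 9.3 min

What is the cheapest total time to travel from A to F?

19.5 min

Candidate routes:
A - B - C - I - F: 8.2+9.2+8.6+9.1 = 35.1
A - C - I - F: 8.5+8.6+9.1 = 26.2
A - H - J - F: 9.3+3.9+6.3 = 19.5
The minimum is 19.5 min via A - H - J - F.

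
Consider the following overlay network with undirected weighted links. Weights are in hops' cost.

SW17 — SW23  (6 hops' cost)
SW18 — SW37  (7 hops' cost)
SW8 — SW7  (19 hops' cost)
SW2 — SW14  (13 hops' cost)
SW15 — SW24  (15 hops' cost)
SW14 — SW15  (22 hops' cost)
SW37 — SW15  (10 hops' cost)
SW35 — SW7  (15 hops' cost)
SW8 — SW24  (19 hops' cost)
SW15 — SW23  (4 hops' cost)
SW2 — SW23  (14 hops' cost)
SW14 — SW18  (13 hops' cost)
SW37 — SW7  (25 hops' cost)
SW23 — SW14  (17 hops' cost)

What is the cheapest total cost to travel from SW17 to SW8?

44 hops' cost

Compare a few routes:
SW17 → SW23 → SW14 → SW15 → SW24 → SW8: 6+17+22+15+19 = 79
SW17 → SW23 → SW14 → SW18 → SW37 → SW15 → SW24 → SW8: 6+17+13+7+10+15+19 = 87
SW17 → SW23 → SW15 → SW24 → SW8: 6+4+15+19 = 44
SW17 → SW23 → SW15 → SW37 → SW7 → SW8: 6+4+10+25+19 = 64
Cheapest is SW17 → SW23 → SW15 → SW24 → SW8 at 44 hops' cost.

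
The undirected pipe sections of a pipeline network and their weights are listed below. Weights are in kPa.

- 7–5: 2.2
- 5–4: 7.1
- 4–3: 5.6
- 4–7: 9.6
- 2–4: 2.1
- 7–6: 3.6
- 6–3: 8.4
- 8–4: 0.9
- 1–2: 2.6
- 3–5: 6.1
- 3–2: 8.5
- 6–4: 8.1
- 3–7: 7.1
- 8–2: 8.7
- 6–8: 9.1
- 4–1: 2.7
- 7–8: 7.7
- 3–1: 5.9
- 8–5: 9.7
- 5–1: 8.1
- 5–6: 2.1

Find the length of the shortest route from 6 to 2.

10.2 kPa

Compare a few routes:
6 → 8 → 4 → 2: 9.1+0.9+2.1 = 12.1
6 → 5 → 4 → 2: 2.1+7.1+2.1 = 11.3
6 → 4 → 2: 8.1+2.1 = 10.2
Cheapest is 6 → 4 → 2 at 10.2 kPa.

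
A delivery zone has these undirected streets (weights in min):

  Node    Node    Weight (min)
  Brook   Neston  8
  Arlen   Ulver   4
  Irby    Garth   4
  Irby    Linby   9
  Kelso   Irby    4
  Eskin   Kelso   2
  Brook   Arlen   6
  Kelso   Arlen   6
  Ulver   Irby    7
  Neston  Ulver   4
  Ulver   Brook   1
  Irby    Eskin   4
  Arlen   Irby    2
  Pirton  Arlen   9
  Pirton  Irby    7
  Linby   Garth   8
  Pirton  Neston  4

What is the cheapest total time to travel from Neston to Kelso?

14 min

Enumerating some paths:
Neston - Ulver - Irby - Kelso: 4+7+4 = 15
Neston - Pirton - Irby - Kelso: 4+7+4 = 15
Neston - Ulver - Arlen - Kelso: 4+4+6 = 14
Cheapest is Neston - Ulver - Arlen - Kelso at 14 min.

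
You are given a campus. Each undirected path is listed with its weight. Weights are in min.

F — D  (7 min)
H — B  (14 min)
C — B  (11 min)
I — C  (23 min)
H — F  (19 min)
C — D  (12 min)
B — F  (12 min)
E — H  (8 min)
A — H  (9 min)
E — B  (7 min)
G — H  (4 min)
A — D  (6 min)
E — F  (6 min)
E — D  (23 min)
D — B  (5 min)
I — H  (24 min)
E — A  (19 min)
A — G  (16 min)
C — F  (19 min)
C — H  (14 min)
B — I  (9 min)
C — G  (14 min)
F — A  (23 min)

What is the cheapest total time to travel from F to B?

12 min

Shortest distances from F:
F: 0
E: 6  (via F)
D: 7  (via F)
B: 12  (via F)
Shortest route: F → B = 12 min.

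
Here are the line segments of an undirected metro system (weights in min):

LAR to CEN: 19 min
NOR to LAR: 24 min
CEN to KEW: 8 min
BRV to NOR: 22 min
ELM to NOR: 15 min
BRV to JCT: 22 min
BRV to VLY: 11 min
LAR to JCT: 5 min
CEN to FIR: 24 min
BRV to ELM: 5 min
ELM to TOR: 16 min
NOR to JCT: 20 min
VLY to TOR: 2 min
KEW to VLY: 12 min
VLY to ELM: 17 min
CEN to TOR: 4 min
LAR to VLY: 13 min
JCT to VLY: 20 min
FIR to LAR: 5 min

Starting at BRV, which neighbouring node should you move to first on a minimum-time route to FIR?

VLY

Candidate routes:
BRV → ELM → VLY → LAR → FIR: 5+17+13+5 = 40
BRV → JCT → LAR → FIR: 22+5+5 = 32
BRV → VLY → LAR → FIR: 11+13+5 = 29
The minimum is 29 min via BRV → VLY → LAR → FIR.
So from BRV the first move is to VLY.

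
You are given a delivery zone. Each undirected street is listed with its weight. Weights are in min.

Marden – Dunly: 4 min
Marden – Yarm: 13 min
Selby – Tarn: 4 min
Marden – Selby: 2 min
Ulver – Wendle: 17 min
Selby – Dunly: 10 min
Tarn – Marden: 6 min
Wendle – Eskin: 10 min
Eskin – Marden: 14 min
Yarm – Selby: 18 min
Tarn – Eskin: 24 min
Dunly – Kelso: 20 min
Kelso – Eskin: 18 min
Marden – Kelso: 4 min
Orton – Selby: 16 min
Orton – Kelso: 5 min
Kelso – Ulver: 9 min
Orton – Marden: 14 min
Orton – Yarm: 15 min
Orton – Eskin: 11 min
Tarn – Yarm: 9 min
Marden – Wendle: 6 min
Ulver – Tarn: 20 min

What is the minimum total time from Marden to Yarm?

Shortest distances from Marden:
Marden: 0
Selby: 2  (via Marden)
Kelso: 4  (via Marden)
Dunly: 4  (via Marden)
Tarn: 6  (via Marden)
Wendle: 6  (via Marden)
Orton: 9  (via Kelso)
Yarm: 13  (via Marden)
Shortest route: Marden → Yarm = 13 min.

13 min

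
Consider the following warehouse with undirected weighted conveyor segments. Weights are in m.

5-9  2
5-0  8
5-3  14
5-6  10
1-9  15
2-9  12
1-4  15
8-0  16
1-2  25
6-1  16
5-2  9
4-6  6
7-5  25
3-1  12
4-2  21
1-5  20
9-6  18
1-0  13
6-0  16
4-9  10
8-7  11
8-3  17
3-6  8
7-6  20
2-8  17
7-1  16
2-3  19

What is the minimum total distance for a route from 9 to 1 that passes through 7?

43 m

Best 9 to 7: 9 → 5 → 7 costing 27
Best 7 to 1: 7 → 1 costing 16
Total via 7: 27 + 16 = 43 m.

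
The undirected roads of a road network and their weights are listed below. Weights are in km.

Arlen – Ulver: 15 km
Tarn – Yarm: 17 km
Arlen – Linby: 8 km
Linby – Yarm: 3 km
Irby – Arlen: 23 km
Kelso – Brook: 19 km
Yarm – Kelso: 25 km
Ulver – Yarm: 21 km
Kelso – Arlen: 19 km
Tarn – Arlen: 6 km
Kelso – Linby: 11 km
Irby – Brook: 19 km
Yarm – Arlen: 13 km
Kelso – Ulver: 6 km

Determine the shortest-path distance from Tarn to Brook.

Shortest distances from Tarn:
Tarn: 0
Arlen: 6  (via Tarn)
Linby: 14  (via Arlen)
Yarm: 17  (via Tarn)
Ulver: 21  (via Arlen)
Kelso: 25  (via Arlen)
Irby: 29  (via Arlen)
Brook: 44  (via Kelso)
Shortest route: Tarn → Arlen → Kelso → Brook = 44 km.

44 km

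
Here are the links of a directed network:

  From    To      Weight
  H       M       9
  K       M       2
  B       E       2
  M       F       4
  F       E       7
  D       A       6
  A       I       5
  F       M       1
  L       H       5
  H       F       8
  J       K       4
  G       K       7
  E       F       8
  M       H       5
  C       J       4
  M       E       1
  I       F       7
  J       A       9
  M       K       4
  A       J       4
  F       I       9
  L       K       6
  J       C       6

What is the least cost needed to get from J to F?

Settle nodes by increasing distance from J:
J: 0
K: 4  (via J)
C: 6  (via J)
M: 6  (via K)
E: 7  (via M)
A: 9  (via J)
F: 10  (via M)
Shortest route: J–K–M–F = 10.

10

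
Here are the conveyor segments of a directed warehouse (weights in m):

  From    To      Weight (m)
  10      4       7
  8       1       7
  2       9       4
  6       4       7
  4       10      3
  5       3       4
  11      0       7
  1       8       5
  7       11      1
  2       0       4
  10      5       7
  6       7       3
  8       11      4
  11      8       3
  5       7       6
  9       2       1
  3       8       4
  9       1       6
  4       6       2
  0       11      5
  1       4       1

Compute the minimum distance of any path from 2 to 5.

Candidate routes:
2–0–11–8–1–4–10–5: 4+5+3+7+1+3+7 = 30
2–9–1–4–10–5: 4+6+1+3+7 = 21
Cheapest is 2–9–1–4–10–5 at 21 m.

21 m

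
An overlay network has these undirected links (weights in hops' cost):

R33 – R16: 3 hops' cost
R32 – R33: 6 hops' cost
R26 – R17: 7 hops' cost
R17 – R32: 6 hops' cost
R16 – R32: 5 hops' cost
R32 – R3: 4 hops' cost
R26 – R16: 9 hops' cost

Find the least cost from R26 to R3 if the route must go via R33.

Best R26 to R33: R26 → R16 → R33 costing 12
Shortest R33→R3: R33 → R32 → R3 = 10
Total via R33: 12 + 10 = 22 hops' cost.

22 hops' cost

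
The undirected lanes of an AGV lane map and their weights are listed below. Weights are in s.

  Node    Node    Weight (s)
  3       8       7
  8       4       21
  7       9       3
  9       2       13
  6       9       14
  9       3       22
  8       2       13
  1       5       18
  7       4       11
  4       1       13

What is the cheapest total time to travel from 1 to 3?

Settle nodes by increasing distance from 1:
1: 0
4: 13  (via 1)
5: 18  (via 1)
7: 24  (via 4)
9: 27  (via 7)
8: 34  (via 4)
2: 40  (via 9)
3: 41  (via 8)
Shortest route: 1 → 4 → 8 → 3 = 41 s.

41 s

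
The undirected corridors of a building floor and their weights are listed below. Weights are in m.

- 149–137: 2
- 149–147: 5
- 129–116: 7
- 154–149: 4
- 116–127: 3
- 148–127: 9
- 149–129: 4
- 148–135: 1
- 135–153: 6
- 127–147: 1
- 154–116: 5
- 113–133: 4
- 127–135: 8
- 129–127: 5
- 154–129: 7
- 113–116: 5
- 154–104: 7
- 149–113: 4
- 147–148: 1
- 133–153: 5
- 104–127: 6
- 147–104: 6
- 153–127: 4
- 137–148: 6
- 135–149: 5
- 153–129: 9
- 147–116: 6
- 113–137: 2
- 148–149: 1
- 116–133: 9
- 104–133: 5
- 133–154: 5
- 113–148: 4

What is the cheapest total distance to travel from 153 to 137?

Settle nodes by increasing distance from 153:
153: 0
127: 4  (via 153)
147: 5  (via 127)
133: 5  (via 153)
148: 6  (via 147)
135: 6  (via 153)
149: 7  (via 148)
116: 7  (via 127)
113: 9  (via 133)
129: 9  (via 153)
137: 9  (via 149)
Shortest route: 153–127–147–148–149–137 = 9 m.

9 m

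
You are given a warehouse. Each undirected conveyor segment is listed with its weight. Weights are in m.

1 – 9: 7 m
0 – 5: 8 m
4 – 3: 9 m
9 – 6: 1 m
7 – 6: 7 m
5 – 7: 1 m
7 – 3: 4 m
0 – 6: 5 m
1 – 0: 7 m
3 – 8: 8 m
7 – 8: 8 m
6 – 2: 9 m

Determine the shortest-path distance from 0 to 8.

Candidate routes:
0 → 5 → 7 → 8: 8+1+8 = 17
0 → 6 → 7 → 8: 5+7+8 = 20
0 → 6 → 7 → 3 → 8: 5+7+4+8 = 24
0 → 5 → 7 → 3 → 8: 8+1+4+8 = 21
Cheapest is 0 → 5 → 7 → 8 at 17 m.

17 m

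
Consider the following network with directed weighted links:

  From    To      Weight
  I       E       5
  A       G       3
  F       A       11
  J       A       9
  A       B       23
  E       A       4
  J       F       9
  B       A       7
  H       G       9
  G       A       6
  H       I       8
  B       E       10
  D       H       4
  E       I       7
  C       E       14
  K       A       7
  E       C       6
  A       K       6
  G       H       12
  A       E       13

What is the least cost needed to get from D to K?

Enumerating some paths:
D → H → G → A → K: 4+9+6+6 = 25
D → H → I → E → A → K: 4+8+5+4+6 = 27
Cheapest is D → H → G → A → K at 25.

25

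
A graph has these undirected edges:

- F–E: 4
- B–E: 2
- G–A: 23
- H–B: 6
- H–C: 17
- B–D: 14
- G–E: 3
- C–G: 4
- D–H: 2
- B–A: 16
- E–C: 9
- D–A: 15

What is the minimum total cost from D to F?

Compare a few routes:
D–B–E–F: 14+2+4 = 20
D–H–B–E–F: 2+6+2+4 = 14
Cheapest is D–H–B–E–F at 14.

14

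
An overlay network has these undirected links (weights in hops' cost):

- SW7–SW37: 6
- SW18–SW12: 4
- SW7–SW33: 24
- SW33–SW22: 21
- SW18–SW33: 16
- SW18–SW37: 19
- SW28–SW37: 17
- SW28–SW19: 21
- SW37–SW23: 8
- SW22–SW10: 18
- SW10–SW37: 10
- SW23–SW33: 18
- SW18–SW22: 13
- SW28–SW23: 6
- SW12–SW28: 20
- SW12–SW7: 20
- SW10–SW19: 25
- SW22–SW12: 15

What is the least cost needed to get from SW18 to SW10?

29 hops' cost

Enumerating some paths:
SW18–SW37–SW10: 19+10 = 29
SW18–SW22–SW10: 13+18 = 31
Cheapest is SW18–SW37–SW10 at 29 hops' cost.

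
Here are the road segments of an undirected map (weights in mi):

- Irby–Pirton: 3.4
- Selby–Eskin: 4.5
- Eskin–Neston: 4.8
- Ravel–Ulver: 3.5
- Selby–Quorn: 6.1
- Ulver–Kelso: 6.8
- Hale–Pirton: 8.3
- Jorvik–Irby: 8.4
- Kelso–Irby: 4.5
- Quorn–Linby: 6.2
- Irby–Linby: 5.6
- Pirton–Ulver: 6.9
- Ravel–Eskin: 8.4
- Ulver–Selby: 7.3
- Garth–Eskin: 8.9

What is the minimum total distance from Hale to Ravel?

Running Dijkstra from Hale:
Hale: 0
Pirton: 8.3  (via Hale)
Irby: 11.7  (via Pirton)
Ulver: 15.2  (via Pirton)
Kelso: 16.2  (via Irby)
Linby: 17.3  (via Irby)
Ravel: 18.7  (via Ulver)
Shortest route: Hale → Pirton → Ulver → Ravel = 18.7 mi.

18.7 mi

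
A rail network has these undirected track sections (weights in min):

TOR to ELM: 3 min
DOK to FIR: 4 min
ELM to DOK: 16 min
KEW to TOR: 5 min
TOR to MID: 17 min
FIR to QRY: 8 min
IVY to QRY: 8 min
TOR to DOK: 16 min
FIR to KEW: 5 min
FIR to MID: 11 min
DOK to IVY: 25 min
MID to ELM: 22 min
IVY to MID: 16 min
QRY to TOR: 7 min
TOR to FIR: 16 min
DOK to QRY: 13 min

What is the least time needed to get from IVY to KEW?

Compare a few routes:
IVY - QRY - FIR - KEW: 8+8+5 = 21
IVY - QRY - TOR - KEW: 8+7+5 = 20
Cheapest is IVY - QRY - TOR - KEW at 20 min.

20 min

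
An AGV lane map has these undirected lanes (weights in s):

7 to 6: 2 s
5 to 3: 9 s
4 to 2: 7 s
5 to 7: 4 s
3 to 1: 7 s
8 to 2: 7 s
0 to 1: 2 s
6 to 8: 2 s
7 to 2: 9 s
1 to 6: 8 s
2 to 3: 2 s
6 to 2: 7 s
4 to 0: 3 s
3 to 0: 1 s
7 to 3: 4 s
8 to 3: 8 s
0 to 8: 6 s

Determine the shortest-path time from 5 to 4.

Compare a few routes:
5 → 7 → 3 → 0 → 4: 4+4+1+3 = 12
5 → 3 → 0 → 4: 9+1+3 = 13
5 → 7 → 3 → 2 → 4: 4+4+2+7 = 17
Cheapest is 5 → 7 → 3 → 0 → 4 at 12 s.

12 s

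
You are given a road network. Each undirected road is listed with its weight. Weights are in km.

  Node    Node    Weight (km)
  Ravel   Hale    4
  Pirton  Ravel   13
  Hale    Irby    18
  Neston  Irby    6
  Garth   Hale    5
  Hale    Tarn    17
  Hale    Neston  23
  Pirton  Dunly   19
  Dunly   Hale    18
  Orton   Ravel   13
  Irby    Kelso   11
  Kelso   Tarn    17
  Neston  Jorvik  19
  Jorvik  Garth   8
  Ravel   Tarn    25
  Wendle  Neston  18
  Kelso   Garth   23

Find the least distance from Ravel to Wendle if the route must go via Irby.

Best Ravel to Irby: Ravel → Hale → Irby costing 22
Best Irby to Wendle: Irby → Neston → Wendle costing 24
Total via Irby: 22 + 24 = 46 km.

46 km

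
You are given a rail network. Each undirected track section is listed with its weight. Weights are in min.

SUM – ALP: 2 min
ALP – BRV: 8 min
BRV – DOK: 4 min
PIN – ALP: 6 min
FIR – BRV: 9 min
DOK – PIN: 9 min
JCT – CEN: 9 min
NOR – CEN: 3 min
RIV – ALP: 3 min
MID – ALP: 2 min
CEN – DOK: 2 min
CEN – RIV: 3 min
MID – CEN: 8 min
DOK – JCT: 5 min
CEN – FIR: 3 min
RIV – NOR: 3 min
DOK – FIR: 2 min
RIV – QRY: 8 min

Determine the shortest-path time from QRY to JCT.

18 min

Compare a few routes:
QRY → RIV → CEN → DOK → JCT: 8+3+2+5 = 18
QRY → RIV → CEN → JCT: 8+3+9 = 20
Cheapest is QRY → RIV → CEN → DOK → JCT at 18 min.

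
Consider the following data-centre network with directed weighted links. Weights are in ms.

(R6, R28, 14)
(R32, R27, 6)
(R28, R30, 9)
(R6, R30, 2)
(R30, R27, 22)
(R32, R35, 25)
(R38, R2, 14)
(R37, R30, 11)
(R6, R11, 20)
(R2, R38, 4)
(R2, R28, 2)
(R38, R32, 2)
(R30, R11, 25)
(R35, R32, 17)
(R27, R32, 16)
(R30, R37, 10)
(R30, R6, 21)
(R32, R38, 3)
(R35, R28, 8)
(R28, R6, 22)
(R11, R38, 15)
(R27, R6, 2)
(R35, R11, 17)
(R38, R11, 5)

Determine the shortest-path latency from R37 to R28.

46 ms

Enumerating some paths:
R37 - R30 - R11 - R38 - R2 - R28: 11+25+15+14+2 = 67
R37 - R30 - R27 - R6 - R28: 11+22+2+14 = 49
R37 - R30 - R6 - R28: 11+21+14 = 46
The minimum is 46 ms via R37 - R30 - R6 - R28.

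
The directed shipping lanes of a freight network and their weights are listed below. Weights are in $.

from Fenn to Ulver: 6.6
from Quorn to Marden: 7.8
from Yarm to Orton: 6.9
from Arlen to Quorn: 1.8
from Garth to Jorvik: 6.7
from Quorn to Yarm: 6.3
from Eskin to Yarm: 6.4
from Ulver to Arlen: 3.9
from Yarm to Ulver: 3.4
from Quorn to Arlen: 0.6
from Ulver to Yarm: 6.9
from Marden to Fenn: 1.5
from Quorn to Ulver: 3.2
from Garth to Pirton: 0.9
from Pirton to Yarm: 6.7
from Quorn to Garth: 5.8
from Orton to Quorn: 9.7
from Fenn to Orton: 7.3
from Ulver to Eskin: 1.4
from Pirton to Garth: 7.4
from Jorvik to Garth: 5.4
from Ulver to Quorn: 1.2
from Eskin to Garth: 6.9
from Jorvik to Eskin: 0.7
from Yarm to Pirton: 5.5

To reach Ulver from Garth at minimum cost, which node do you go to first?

Pirton

Compare a few routes:
Garth → Jorvik → Eskin → Yarm → Ulver: 6.7+0.7+6.4+3.4 = 17.2
Garth → Pirton → Yarm → Orton → Quorn → Ulver: 0.9+6.7+6.9+9.7+3.2 = 27.4
Garth → Pirton → Yarm → Ulver: 0.9+6.7+3.4 = 11
The minimum is $11 via Garth → Pirton → Yarm → Ulver.
So from Garth the first move is to Pirton.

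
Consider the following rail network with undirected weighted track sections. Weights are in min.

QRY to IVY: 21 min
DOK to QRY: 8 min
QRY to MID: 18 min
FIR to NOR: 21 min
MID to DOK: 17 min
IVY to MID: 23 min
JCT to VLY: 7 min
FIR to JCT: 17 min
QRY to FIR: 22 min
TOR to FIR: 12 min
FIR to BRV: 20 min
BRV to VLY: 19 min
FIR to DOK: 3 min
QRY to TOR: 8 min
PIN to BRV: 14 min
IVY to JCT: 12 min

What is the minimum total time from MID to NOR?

41 min

Settle nodes by increasing distance from MID:
MID: 0
DOK: 17  (via MID)
QRY: 18  (via MID)
FIR: 20  (via DOK)
IVY: 23  (via MID)
TOR: 26  (via QRY)
JCT: 35  (via IVY)
BRV: 40  (via FIR)
NOR: 41  (via FIR)
Shortest route: MID–DOK–FIR–NOR = 41 min.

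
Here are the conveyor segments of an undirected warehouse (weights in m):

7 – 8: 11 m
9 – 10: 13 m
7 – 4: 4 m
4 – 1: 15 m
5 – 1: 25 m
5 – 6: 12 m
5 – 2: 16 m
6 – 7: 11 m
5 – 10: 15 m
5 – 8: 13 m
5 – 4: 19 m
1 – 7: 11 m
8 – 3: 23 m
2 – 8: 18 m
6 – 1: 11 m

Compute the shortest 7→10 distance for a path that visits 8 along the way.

39 m

Best 7 to 8: 7–8 costing 11
Best 8 to 10: 8–5–10 costing 28
Total via 8: 11 + 28 = 39 m.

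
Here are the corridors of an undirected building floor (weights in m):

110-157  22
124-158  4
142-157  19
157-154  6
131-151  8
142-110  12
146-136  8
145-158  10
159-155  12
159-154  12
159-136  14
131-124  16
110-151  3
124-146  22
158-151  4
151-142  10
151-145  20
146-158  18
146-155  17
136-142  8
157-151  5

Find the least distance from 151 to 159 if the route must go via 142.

Best 151 to 142: 151–142 costing 10
Shortest 142→159: 142–136–159 = 22
Total via 142: 10 + 22 = 32 m.

32 m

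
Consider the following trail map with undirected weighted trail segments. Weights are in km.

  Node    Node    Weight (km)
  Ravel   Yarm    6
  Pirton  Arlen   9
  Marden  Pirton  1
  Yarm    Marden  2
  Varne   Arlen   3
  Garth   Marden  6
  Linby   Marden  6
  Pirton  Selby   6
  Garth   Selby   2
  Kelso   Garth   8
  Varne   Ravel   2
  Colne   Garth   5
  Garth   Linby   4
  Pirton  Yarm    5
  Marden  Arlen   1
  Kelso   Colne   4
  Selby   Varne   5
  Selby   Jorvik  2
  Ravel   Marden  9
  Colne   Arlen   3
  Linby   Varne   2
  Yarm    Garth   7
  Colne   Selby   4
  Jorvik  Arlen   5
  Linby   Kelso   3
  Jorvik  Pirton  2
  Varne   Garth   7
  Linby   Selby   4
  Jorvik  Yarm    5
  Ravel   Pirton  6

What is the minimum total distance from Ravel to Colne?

8 km

Enumerating some paths:
Ravel → Varne → Arlen → Colne: 2+3+3 = 8
Ravel → Varne → Selby → Colne: 2+5+4 = 11
Cheapest is Ravel → Varne → Arlen → Colne at 8 km.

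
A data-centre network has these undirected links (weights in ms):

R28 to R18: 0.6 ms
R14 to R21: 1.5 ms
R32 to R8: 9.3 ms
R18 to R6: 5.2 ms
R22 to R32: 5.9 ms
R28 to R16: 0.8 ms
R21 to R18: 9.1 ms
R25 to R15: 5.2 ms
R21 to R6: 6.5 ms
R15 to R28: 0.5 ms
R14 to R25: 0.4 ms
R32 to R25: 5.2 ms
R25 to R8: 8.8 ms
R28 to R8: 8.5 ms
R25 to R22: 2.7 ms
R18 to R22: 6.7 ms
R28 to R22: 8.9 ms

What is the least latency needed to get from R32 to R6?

13.6 ms

Running Dijkstra from R32:
R32: 0
R25: 5.2  (via R32)
R14: 5.6  (via R25)
R22: 5.9  (via R32)
R21: 7.1  (via R14)
R8: 9.3  (via R32)
R15: 10.4  (via R25)
R28: 10.9  (via R15)
R18: 11.5  (via R28)
R16: 11.7  (via R28)
R6: 13.6  (via R21)
Shortest route: R32 → R25 → R14 → R21 → R6 = 13.6 ms.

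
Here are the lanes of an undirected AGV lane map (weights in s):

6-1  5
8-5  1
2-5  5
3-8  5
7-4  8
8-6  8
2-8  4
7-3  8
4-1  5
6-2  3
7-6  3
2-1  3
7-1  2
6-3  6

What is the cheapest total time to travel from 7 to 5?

Candidate routes:
7 - 6 - 2 - 8 - 5: 3+3+4+1 = 11
7 - 1 - 2 - 5: 2+3+5 = 10
7 - 6 - 2 - 5: 3+3+5 = 11
Cheapest is 7 - 1 - 2 - 5 at 10 s.

10 s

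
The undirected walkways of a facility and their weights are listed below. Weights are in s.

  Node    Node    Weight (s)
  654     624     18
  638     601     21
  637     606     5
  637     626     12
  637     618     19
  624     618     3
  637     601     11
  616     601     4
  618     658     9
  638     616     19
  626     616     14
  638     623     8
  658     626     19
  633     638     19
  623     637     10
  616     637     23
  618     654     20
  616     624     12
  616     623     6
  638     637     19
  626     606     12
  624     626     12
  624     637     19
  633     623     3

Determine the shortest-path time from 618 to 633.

Settle nodes by increasing distance from 618:
618: 0
624: 3  (via 618)
658: 9  (via 618)
616: 15  (via 624)
626: 15  (via 624)
637: 19  (via 618)
601: 19  (via 616)
654: 20  (via 618)
623: 21  (via 616)
606: 24  (via 637)
633: 24  (via 623)
Shortest route: 618–624–616–623–633 = 24 s.

24 s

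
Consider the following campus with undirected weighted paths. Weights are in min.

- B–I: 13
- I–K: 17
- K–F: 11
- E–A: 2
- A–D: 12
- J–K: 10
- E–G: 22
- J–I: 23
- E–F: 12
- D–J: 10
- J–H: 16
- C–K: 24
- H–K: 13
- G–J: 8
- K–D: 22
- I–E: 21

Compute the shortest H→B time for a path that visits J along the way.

Shortest H→J: H → J = 16
Best J to B: J → I → B costing 36
Total via J: 16 + 36 = 52 min.

52 min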